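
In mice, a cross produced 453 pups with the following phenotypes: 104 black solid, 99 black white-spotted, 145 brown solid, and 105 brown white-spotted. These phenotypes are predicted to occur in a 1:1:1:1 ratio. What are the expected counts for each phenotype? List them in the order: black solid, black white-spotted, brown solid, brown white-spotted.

113.25, 113.25, 113.25, 113.25

Total ratio parts = 4. Expected numbers out of 453:
  black solid: 453 × 1/4 = 113.25
  black white-spotted: 453 × 1/4 = 113.25
  brown solid: 453 × 1/4 = 113.25
  brown white-spotted: 453 × 1/4 = 113.25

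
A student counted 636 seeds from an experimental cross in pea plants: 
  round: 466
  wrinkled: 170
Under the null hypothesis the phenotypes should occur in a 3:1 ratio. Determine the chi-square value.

Total ratio parts = 4. Expected numbers out of 636:
  round: 636 × 3/4 = 477
  wrinkled: 636 × 1/4 = 159
χ² = Σ (O − E)² / E
  round: (466 − 477)² / 477 = 0.2537
  wrinkled: (170 − 159)² / 159 = 0.7610
χ² = 0.2537 + 0.7610 = 1.0147 ≈ 1.015

1.015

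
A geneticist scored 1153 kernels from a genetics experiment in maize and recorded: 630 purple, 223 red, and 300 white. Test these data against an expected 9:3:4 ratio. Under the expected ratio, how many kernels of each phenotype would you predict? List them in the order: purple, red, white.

Total ratio parts = 16. Expected numbers out of 1153:
  purple: 1153 × 9/16 = 648.5625
  red: 1153 × 3/16 = 216.1875
  white: 1153 × 4/16 = 288.25

648.5625, 216.1875, 288.25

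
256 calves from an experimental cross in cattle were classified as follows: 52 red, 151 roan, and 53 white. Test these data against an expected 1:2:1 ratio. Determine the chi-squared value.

8.273

The 1:2:1 ratio has 4 parts, so with N = 256 the expected counts are:
  red: 256 × 1/4 = 64
  roan: 256 × 2/4 = 128
  white: 256 × 1/4 = 64
χ² = Σ (O − E)² / E
  red: (52 − 64)² / 64 = 2.2500
  roan: (151 − 128)² / 128 = 4.1328
  white: (53 − 64)² / 64 = 1.8906
χ² = 2.2500 + 4.1328 + 1.8906 = 8.2734 ≈ 8.273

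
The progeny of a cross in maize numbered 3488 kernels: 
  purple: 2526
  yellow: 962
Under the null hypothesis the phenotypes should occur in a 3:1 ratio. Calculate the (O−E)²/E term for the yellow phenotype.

9.289

Expected counts for N = 3488 under a 3:1 ratio (total parts = 4):
  purple: 3488 × 3/4 = 2616
  yellow: 3488 × 1/4 = 872
Contribution of yellow: (962 − 872)² / 872 = 9.2890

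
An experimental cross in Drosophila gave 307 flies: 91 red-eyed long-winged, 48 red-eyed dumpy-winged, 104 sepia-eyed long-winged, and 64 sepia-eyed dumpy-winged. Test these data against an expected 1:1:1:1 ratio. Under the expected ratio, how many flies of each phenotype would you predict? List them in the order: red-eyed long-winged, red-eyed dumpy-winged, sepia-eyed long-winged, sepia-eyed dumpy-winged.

76.75, 76.75, 76.75, 76.75

Expected counts for N = 307 under a 1:1:1:1 ratio (total parts = 4):
  red-eyed long-winged: 307 × 1/4 = 76.75
  red-eyed dumpy-winged: 307 × 1/4 = 76.75
  sepia-eyed long-winged: 307 × 1/4 = 76.75
  sepia-eyed dumpy-winged: 307 × 1/4 = 76.75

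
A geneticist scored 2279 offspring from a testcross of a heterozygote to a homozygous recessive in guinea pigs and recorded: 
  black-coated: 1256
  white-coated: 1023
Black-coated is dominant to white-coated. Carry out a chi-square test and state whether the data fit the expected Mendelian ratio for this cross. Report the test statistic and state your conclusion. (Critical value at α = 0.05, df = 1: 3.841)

23.821; not consistent

A testcross of a heterozygote (Aa × aa) gives a 1:1 phenotypic ratio.
Under the 1:1 hypothesis (Σ ratio = 2, N = 2279):
  black-coated: 2279 × 1/2 = 1139.5
  white-coated: 2279 × 1/2 = 1139.5
χ² = Σ (O − E)² / E
  black-coated: (1256 − 1139.5)² / 1139.5 = 11.9107
  white-coated: (1023 − 1139.5)² / 1139.5 = 11.9107
χ² = 11.9107 + 11.9107 = 23.8214 ≈ 23.821
Degrees of freedom = 2 − 1 = 1; critical value at α = 0.05 is 3.841.
Since 23.821 > 3.841, we reject the null hypothesis — the data do not fit the 1:1 ratio.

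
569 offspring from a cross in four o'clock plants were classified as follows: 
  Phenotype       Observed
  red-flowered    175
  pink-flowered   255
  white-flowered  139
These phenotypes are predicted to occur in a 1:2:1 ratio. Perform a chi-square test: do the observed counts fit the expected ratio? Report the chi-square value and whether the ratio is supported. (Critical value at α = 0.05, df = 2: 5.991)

Expected counts for N = 569 under a 1:2:1 ratio (total parts = 4):
  red-flowered: 569 × 1/4 = 142.25
  pink-flowered: 569 × 2/4 = 284.5
  white-flowered: 569 × 1/4 = 142.25
χ² = Σ (O − E)² / E
  red-flowered: (175 − 142.25)² / 142.25 = 7.5400
  pink-flowered: (255 − 284.5)² / 284.5 = 3.0589
  white-flowered: (139 − 142.25)² / 142.25 = 0.0743
χ² = 7.5400 + 3.0589 + 0.0743 = 10.6732 ≈ 10.673
Degrees of freedom = 3 − 1 = 2; critical value at α = 0.05 is 5.991.
Since 10.673 > 5.991, we reject the null hypothesis — the data do not fit the 1:2:1 ratio.

10.673; not consistent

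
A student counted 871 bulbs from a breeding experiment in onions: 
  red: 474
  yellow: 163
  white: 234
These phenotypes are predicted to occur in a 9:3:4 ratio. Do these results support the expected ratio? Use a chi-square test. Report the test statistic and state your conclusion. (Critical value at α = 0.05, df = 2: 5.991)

The 9:3:4 ratio has 16 parts, so with N = 871 the expected counts are:
  red: 871 × 9/16 = 489.9375
  yellow: 871 × 3/16 = 163.3125
  white: 871 × 4/16 = 217.75
χ² = Σ (O − E)² / E
  red: (474 − 489.9375)² / 489.9375 = 0.5184
  yellow: (163 − 163.3125)² / 163.3125 = 0.0006
  white: (234 − 217.75)² / 217.75 = 1.2127
χ² = 0.5184 + 0.0006 + 1.2127 = 1.7317 ≈ 1.732
Degrees of freedom = 3 − 1 = 2; critical value at α = 0.05 is 5.991.
Since 1.732 < 5.991, we fail to reject the null hypothesis — the data are consistent with the 9:3:4 ratio.

1.732; consistent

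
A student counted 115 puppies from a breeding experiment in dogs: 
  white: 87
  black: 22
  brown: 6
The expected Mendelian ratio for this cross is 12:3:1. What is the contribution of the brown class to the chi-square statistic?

Under the 12:3:1 hypothesis (Σ ratio = 16, N = 115):
  white: 115 × 12/16 = 86.25
  black: 115 × 3/16 = 21.5625
  brown: 115 × 1/16 = 7.1875
Contribution of brown: (6 − 7.1875)² / 7.1875 = 0.1962

0.196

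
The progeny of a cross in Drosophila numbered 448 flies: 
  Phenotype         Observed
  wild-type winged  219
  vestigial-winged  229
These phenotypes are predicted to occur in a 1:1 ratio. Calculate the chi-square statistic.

The 1:1 ratio has 2 parts, so with N = 448 the expected counts are:
  wild-type winged: 448 × 1/2 = 224
  vestigial-winged: 448 × 1/2 = 224
χ² = Σ (O − E)² / E
  wild-type winged: (219 − 224)² / 224 = 0.1116
  vestigial-winged: (229 − 224)² / 224 = 0.1116
χ² = 0.1116 + 0.1116 = 0.2232 ≈ 0.223

0.223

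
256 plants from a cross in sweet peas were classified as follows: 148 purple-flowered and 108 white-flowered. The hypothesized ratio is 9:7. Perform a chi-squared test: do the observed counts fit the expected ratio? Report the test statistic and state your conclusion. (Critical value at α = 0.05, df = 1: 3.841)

0.254; consistent

Under the 9:7 hypothesis (Σ ratio = 16, N = 256):
  purple-flowered: 256 × 9/16 = 144
  white-flowered: 256 × 7/16 = 112
χ² = Σ (O − E)² / E
  purple-flowered: (148 − 144)² / 144 = 0.1111
  white-flowered: (108 − 112)² / 112 = 0.1429
χ² = 0.1111 + 0.1429 = 0.254
Degrees of freedom = 2 − 1 = 1; critical value at α = 0.05 is 3.841.
Since 0.254 < 3.841, we fail to reject the null hypothesis — the data are consistent with the 9:7 ratio.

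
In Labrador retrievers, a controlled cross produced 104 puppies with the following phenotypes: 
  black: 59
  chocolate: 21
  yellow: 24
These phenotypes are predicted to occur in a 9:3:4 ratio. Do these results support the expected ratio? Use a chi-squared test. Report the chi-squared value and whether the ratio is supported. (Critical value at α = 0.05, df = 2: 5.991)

0.274; consistent

The 9:3:4 ratio has 16 parts, so with N = 104 the expected counts are:
  black: 104 × 9/16 = 58.5
  chocolate: 104 × 3/16 = 19.5
  yellow: 104 × 4/16 = 26
χ² = Σ (O − E)² / E
  black: (59 − 58.5)² / 58.5 = 0.0043
  chocolate: (21 − 19.5)² / 19.5 = 0.1154
  yellow: (24 − 26)² / 26 = 0.1538
χ² = 0.0043 + 0.1154 + 0.1538 = 0.2735 ≈ 0.274
Degrees of freedom = 3 − 1 = 2; critical value at α = 0.05 is 5.991.
Since 0.274 < 5.991, we fail to reject the null hypothesis — the data are consistent with the 9:3:4 ratio.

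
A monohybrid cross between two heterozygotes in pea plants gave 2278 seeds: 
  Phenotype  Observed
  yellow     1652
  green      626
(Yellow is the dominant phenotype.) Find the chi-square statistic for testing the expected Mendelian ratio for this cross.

For a monohybrid cross between heterozygotes with complete dominance, the expected phenotypic ratio is 3:1.
Expected counts for N = 2278 under a 3:1 ratio (total parts = 4):
  yellow: 2278 × 3/4 = 1708.5
  green: 2278 × 1/4 = 569.5
χ² = Σ (O − E)² / E
  yellow: (1652 − 1708.5)² / 1708.5 = 1.8685
  green: (626 − 569.5)² / 569.5 = 5.6054
χ² = 1.8685 + 5.6054 = 7.4739 ≈ 7.474

7.474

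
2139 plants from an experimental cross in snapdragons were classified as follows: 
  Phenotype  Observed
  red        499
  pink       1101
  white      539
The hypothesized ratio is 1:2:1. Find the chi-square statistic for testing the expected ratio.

Expected counts for N = 2139 under a 1:2:1 ratio (total parts = 4):
  red: 2139 × 1/4 = 534.75
  pink: 2139 × 2/4 = 1069.5
  white: 2139 × 1/4 = 534.75
χ² = Σ (O − E)² / E
  red: (499 − 534.75)² / 534.75 = 2.3900
  pink: (1101 − 1069.5)² / 1069.5 = 0.9278
  white: (539 − 534.75)² / 534.75 = 0.0338
χ² = 2.3900 + 0.9278 + 0.0338 = 3.3516 ≈ 3.352

3.352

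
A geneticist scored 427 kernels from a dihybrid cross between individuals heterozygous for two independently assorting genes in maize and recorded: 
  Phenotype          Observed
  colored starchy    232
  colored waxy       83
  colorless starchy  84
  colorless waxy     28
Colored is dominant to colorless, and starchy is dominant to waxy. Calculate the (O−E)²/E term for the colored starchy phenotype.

0.279

A dihybrid F₂ with independent assortment and complete dominance at both loci gives a 9:3:3:1 phenotypic ratio.
The 9:3:3:1 ratio has 16 parts, so with N = 427 the expected counts are:
  colored starchy: 427 × 9/16 = 240.1875
  colored waxy: 427 × 3/16 = 80.0625
  colorless starchy: 427 × 3/16 = 80.0625
  colorless waxy: 427 × 1/16 = 26.6875
Contribution of colored starchy: (232 − 240.1875)² / 240.1875 = 0.2791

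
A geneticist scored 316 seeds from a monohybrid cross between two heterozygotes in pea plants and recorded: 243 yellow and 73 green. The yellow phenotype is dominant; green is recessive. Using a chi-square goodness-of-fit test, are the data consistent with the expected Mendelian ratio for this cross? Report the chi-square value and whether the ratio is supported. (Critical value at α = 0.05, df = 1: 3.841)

For a monohybrid cross between heterozygotes with complete dominance, the expected phenotypic ratio is 3:1.
The 3:1 ratio has 4 parts, so with N = 316 the expected counts are:
  yellow: 316 × 3/4 = 237
  green: 316 × 1/4 = 79
χ² = Σ (O − E)² / E
  yellow: (243 − 237)² / 237 = 0.1519
  green: (73 − 79)² / 79 = 0.4557
χ² = 0.1519 + 0.4557 = 0.6076 ≈ 0.608
Degrees of freedom = 2 − 1 = 1; critical value at α = 0.05 is 3.841.
Since 0.608 < 3.841, we fail to reject the null hypothesis — the data are consistent with the 3:1 ratio.

0.608; consistent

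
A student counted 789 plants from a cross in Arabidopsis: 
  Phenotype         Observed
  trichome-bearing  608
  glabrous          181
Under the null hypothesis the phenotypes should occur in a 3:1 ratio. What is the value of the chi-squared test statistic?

Under the 3:1 hypothesis (Σ ratio = 4, N = 789):
  trichome-bearing: 789 × 3/4 = 591.75
  glabrous: 789 × 1/4 = 197.25
χ² = Σ (O − E)² / E
  trichome-bearing: (608 − 591.75)² / 591.75 = 0.4462
  glabrous: (181 − 197.25)² / 197.25 = 1.3387
χ² = 0.4462 + 1.3387 = 1.7849 ≈ 1.785

1.785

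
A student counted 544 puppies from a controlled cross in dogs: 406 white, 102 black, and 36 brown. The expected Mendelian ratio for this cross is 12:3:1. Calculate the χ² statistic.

The 12:3:1 ratio has 16 parts, so with N = 544 the expected counts are:
  white: 544 × 12/16 = 408
  black: 544 × 3/16 = 102
  brown: 544 × 1/16 = 34
χ² = Σ (O − E)² / E
  white: (406 − 408)² / 408 = 0.0098
  black: (102 − 102)² / 102 = 0.0000
  brown: (36 − 34)² / 34 = 0.1176
χ² = 0.0098 + 0.0000 + 0.1176 = 0.1274 ≈ 0.127

0.127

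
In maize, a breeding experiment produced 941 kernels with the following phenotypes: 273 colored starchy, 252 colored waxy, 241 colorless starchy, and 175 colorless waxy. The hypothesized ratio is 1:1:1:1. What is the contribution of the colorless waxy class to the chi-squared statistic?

Under the 1:1:1:1 hypothesis (Σ ratio = 4, N = 941):
  colored starchy: 941 × 1/4 = 235.25
  colored waxy: 941 × 1/4 = 235.25
  colorless starchy: 941 × 1/4 = 235.25
  colorless waxy: 941 × 1/4 = 235.25
Contribution of colorless waxy: (175 − 235.25)² / 235.25 = 15.4307

15.431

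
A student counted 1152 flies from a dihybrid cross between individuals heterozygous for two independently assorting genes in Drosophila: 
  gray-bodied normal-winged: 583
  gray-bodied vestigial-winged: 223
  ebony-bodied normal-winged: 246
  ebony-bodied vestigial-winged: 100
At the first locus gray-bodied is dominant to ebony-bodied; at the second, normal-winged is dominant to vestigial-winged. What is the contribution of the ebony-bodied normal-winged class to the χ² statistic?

4.167

A dihybrid F₂ with independent assortment and complete dominance at both loci gives a 9:3:3:1 phenotypic ratio.
Total ratio parts = 16. Expected numbers out of 1152:
  gray-bodied normal-winged: 1152 × 9/16 = 648
  gray-bodied vestigial-winged: 1152 × 3/16 = 216
  ebony-bodied normal-winged: 1152 × 3/16 = 216
  ebony-bodied vestigial-winged: 1152 × 1/16 = 72
Contribution of ebony-bodied normal-winged: (246 − 216)² / 216 = 4.1667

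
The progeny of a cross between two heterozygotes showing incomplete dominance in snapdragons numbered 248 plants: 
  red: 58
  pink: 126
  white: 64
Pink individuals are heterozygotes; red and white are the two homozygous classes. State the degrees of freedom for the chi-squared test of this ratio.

2

With incomplete dominance, a heterozygote × heterozygote cross gives a 1:2:1 phenotypic ratio.
A goodness-of-fit test with 3 phenotype classes has df = 3 − 1 = 2.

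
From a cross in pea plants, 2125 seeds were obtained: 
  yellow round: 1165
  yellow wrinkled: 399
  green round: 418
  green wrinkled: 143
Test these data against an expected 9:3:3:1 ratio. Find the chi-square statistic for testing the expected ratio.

Total ratio parts = 16. Expected numbers out of 2125:
  yellow round: 2125 × 9/16 = 1195.3125
  yellow wrinkled: 2125 × 3/16 = 398.4375
  green round: 2125 × 3/16 = 398.4375
  green wrinkled: 2125 × 1/16 = 132.8125
χ² = Σ (O − E)² / E
  yellow round: (1165 − 1195.3125)² / 1195.3125 = 0.7687
  yellow wrinkled: (399 − 398.4375)² / 398.4375 = 0.0008
  green round: (418 − 398.4375)² / 398.4375 = 0.9605
  green wrinkled: (143 − 132.8125)² / 132.8125 = 0.7814
χ² = 0.7687 + 0.0008 + 0.9605 + 0.7814 = 2.5114 ≈ 2.511

2.511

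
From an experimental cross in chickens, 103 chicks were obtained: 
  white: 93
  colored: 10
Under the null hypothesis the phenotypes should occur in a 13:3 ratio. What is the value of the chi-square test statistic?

Total ratio parts = 16. Expected numbers out of 103:
  white: 103 × 13/16 = 83.6875
  colored: 103 × 3/16 = 19.3125
χ² = Σ (O − E)² / E
  white: (93 − 83.6875)² / 83.6875 = 1.0363
  colored: (10 − 19.3125)² / 19.3125 = 4.4905
χ² = 1.0363 + 4.4905 = 5.5268 ≈ 5.527

5.527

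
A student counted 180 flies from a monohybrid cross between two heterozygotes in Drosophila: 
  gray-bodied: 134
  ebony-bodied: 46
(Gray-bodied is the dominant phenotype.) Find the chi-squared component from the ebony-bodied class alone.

For a monohybrid cross between heterozygotes with complete dominance, the expected phenotypic ratio is 3:1.
Total ratio parts = 4. Expected numbers out of 180:
  gray-bodied: 180 × 3/4 = 135
  ebony-bodied: 180 × 1/4 = 45
Contribution of ebony-bodied: (46 − 45)² / 45 = 0.0222

0.022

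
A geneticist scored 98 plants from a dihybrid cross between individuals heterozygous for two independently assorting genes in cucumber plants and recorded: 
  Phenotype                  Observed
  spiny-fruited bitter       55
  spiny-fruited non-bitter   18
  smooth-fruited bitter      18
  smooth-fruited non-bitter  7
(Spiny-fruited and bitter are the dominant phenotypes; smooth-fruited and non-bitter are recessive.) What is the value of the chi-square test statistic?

A dihybrid F₂ with independent assortment and complete dominance at both loci gives a 9:3:3:1 phenotypic ratio.
Total ratio parts = 16. Expected numbers out of 98:
  spiny-fruited bitter: 98 × 9/16 = 55.125
  spiny-fruited non-bitter: 98 × 3/16 = 18.375
  smooth-fruited bitter: 98 × 3/16 = 18.375
  smooth-fruited non-bitter: 98 × 1/16 = 6.125
χ² = Σ (O − E)² / E
  spiny-fruited bitter: (55 − 55.125)² / 55.125 = 0.0003
  spiny-fruited non-bitter: (18 − 18.375)² / 18.375 = 0.0077
  smooth-fruited bitter: (18 − 18.375)² / 18.375 = 0.0077
  smooth-fruited non-bitter: (7 − 6.125)² / 6.125 = 0.1250
χ² = 0.0003 + 0.0077 + 0.0077 + 0.1250 = 0.1407 ≈ 0.141

0.141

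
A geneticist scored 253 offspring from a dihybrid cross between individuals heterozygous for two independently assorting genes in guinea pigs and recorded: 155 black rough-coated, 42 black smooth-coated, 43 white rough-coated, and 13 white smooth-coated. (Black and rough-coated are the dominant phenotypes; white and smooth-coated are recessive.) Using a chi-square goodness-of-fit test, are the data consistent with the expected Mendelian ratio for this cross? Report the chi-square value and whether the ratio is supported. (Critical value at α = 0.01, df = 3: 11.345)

A dihybrid F₂ with independent assortment and complete dominance at both loci gives a 9:3:3:1 phenotypic ratio.
Expected counts for N = 253 under a 9:3:3:1 ratio (total parts = 16):
  black rough-coated: 253 × 9/16 = 142.3125
  black smooth-coated: 253 × 3/16 = 47.4375
  white rough-coated: 253 × 3/16 = 47.4375
  white smooth-coated: 253 × 1/16 = 15.8125
χ² = Σ (O − E)² / E
  black rough-coated: (155 − 142.3125)² / 142.3125 = 1.1311
  black smooth-coated: (42 − 47.4375)² / 47.4375 = 0.6233
  white rough-coated: (43 − 47.4375)² / 47.4375 = 0.4151
  white smooth-coated: (13 − 15.8125)² / 15.8125 = 0.5002
χ² = 1.1311 + 0.6233 + 0.4151 + 0.5002 = 2.6697 ≈ 2.670
Degrees of freedom = 4 − 1 = 3; critical value at α = 0.01 is 11.345.
Since 2.670 < 11.345, we fail to reject the null hypothesis — the data are consistent with the 9:3:3:1 ratio.

2.670; consistent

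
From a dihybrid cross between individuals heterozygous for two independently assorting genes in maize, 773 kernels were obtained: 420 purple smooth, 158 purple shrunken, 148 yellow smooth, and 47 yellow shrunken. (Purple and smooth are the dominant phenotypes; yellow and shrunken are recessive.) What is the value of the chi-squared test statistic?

1.782

A dihybrid F₂ with independent assortment and complete dominance at both loci gives a 9:3:3:1 phenotypic ratio.
Under the 9:3:3:1 hypothesis (Σ ratio = 16, N = 773):
  purple smooth: 773 × 9/16 = 434.8125
  purple shrunken: 773 × 3/16 = 144.9375
  yellow smooth: 773 × 3/16 = 144.9375
  yellow shrunken: 773 × 1/16 = 48.3125
χ² = Σ (O − E)² / E
  purple smooth: (420 − 434.8125)² / 434.8125 = 0.5046
  purple shrunken: (158 − 144.9375)² / 144.9375 = 1.1773
  yellow smooth: (148 − 144.9375)² / 144.9375 = 0.0647
  yellow shrunken: (47 − 48.3125)² / 48.3125 = 0.0357
χ² = 0.5046 + 1.1773 + 0.0647 + 0.0357 = 1.7823 ≈ 1.782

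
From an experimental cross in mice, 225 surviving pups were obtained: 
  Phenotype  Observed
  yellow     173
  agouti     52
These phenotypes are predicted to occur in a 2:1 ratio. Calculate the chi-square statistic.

Under the 2:1 hypothesis (Σ ratio = 3, N = 225):
  yellow: 225 × 2/3 = 150
  agouti: 225 × 1/3 = 75
χ² = Σ (O − E)² / E
  yellow: (173 − 150)² / 150 = 3.5267
  agouti: (52 − 75)² / 75 = 7.0533
χ² = 3.5267 + 7.0533 = 10.580

10.580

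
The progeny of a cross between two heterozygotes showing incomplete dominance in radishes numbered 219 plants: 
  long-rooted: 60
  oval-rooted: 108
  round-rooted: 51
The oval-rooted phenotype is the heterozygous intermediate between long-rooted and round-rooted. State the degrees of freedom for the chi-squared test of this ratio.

2

With incomplete dominance, a heterozygote × heterozygote cross gives a 1:2:1 phenotypic ratio.
A goodness-of-fit test with 3 phenotype classes has df = 3 − 1 = 2.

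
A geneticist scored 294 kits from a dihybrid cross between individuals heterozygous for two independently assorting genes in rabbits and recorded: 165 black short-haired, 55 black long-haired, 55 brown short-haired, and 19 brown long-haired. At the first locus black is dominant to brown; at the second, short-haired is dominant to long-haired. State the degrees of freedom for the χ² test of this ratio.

A dihybrid F₂ with independent assortment and complete dominance at both loci gives a 9:3:3:1 phenotypic ratio.
A goodness-of-fit test with 4 phenotype classes has df = 4 − 1 = 3.

3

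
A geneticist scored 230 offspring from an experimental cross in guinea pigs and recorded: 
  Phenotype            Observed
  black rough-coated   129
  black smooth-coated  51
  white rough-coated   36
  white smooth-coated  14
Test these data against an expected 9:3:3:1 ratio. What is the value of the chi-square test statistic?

The 9:3:3:1 ratio has 16 parts, so with N = 230 the expected counts are:
  black rough-coated: 230 × 9/16 = 129.375
  black smooth-coated: 230 × 3/16 = 43.125
  white rough-coated: 230 × 3/16 = 43.125
  white smooth-coated: 230 × 1/16 = 14.375
χ² = Σ (O − E)² / E
  black rough-coated: (129 − 129.375)² / 129.375 = 0.0011
  black smooth-coated: (51 − 43.125)² / 43.125 = 1.4380
  white rough-coated: (36 − 43.125)² / 43.125 = 1.1772
  white smooth-coated: (14 − 14.375)² / 14.375 = 0.0098
χ² = 0.0011 + 1.4380 + 1.1772 + 0.0098 = 2.6261 ≈ 2.626

2.626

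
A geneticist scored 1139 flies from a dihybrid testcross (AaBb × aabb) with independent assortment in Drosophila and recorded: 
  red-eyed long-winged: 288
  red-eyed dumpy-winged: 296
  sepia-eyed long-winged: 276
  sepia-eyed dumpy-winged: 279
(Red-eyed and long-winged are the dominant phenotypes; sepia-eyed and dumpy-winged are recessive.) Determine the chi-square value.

0.867

A dihybrid testcross with independent assortment gives a 1:1:1:1 ratio.
Expected counts for N = 1139 under a 1:1:1:1 ratio (total parts = 4):
  red-eyed long-winged: 1139 × 1/4 = 284.75
  red-eyed dumpy-winged: 1139 × 1/4 = 284.75
  sepia-eyed long-winged: 1139 × 1/4 = 284.75
  sepia-eyed dumpy-winged: 1139 × 1/4 = 284.75
χ² = Σ (O − E)² / E
  red-eyed long-winged: (288 − 284.75)² / 284.75 = 0.0371
  red-eyed dumpy-winged: (296 − 284.75)² / 284.75 = 0.4445
  sepia-eyed long-winged: (276 − 284.75)² / 284.75 = 0.2689
  sepia-eyed dumpy-winged: (279 − 284.75)² / 284.75 = 0.1161
χ² = 0.0371 + 0.4445 + 0.2689 + 0.1161 = 0.8666 ≈ 0.867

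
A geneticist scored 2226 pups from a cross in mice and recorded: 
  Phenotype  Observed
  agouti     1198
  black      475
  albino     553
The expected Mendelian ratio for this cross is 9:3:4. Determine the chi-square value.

Under the 9:3:4 hypothesis (Σ ratio = 16, N = 2226):
  agouti: 2226 × 9/16 = 1252.125
  black: 2226 × 3/16 = 417.375
  albino: 2226 × 4/16 = 556.5
χ² = Σ (O − E)² / E
  agouti: (1198 − 1252.125)² / 1252.125 = 2.3396
  black: (475 − 417.375)² / 417.375 = 7.9560
  albino: (553 − 556.5)² / 556.5 = 0.0220
χ² = 2.3396 + 7.9560 + 0.0220 = 10.3176 ≈ 10.318

10.318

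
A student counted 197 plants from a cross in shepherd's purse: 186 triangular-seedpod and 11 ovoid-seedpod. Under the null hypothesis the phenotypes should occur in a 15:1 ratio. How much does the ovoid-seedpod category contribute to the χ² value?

Under the 15:1 hypothesis (Σ ratio = 16, N = 197):
  triangular-seedpod: 197 × 15/16 = 184.6875
  ovoid-seedpod: 197 × 1/16 = 12.3125
Contribution of ovoid-seedpod: (11 − 12.3125)² / 12.3125 = 0.1399

0.140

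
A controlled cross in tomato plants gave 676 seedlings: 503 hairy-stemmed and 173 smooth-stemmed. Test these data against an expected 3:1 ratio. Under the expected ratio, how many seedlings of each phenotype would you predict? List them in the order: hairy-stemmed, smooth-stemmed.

Total ratio parts = 4. Expected numbers out of 676:
  hairy-stemmed: 676 × 3/4 = 507
  smooth-stemmed: 676 × 1/4 = 169

507, 169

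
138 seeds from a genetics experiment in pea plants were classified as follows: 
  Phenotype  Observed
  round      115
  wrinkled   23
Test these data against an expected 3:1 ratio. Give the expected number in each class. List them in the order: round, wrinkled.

103.5, 34.5

The 3:1 ratio has 4 parts, so with N = 138 the expected counts are:
  round: 138 × 3/4 = 103.5
  wrinkled: 138 × 1/4 = 34.5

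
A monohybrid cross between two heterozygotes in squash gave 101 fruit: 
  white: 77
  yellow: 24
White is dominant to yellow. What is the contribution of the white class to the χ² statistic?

For a monohybrid cross between heterozygotes with complete dominance, the expected phenotypic ratio is 3:1.
Under the 3:1 hypothesis (Σ ratio = 4, N = 101):
  white: 101 × 3/4 = 75.75
  yellow: 101 × 1/4 = 25.25
Contribution of white: (77 − 75.75)² / 75.75 = 0.0206

0.021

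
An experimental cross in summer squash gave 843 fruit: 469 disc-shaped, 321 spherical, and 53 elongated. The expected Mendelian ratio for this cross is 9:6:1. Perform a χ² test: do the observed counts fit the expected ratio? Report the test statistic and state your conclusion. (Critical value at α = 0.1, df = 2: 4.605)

0.134; consistent

Total ratio parts = 16. Expected numbers out of 843:
  disc-shaped: 843 × 9/16 = 474.1875
  spherical: 843 × 6/16 = 316.125
  elongated: 843 × 1/16 = 52.6875
χ² = Σ (O − E)² / E
  disc-shaped: (469 − 474.1875)² / 474.1875 = 0.0568
  spherical: (321 − 316.125)² / 316.125 = 0.0752
  elongated: (53 − 52.6875)² / 52.6875 = 0.0019
χ² = 0.0568 + 0.0752 + 0.0019 = 0.1339 ≈ 0.134
Degrees of freedom = 3 − 1 = 2; critical value at α = 0.1 is 4.605.
Since 0.134 < 4.605, we fail to reject the null hypothesis — the data are consistent with the 9:6:1 ratio.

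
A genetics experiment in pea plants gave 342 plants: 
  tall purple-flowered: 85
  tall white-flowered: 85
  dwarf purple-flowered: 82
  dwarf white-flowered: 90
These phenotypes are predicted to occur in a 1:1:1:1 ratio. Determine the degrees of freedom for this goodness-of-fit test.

A goodness-of-fit test with 4 phenotype classes has df = 4 − 1 = 3.

3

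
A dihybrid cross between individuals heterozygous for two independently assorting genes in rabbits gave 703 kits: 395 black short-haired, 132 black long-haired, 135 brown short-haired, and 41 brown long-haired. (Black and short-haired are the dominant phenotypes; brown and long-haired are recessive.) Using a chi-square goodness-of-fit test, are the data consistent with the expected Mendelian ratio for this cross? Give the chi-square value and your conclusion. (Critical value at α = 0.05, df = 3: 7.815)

0.274; consistent

A dihybrid F₂ with independent assortment and complete dominance at both loci gives a 9:3:3:1 phenotypic ratio.
Expected counts for N = 703 under a 9:3:3:1 ratio (total parts = 16):
  black short-haired: 703 × 9/16 = 395.4375
  black long-haired: 703 × 3/16 = 131.8125
  brown short-haired: 703 × 3/16 = 131.8125
  brown long-haired: 703 × 1/16 = 43.9375
χ² = Σ (O − E)² / E
  black short-haired: (395 − 395.4375)² / 395.4375 = 0.0005
  black long-haired: (132 − 131.8125)² / 131.8125 = 0.0003
  brown short-haired: (135 − 131.8125)² / 131.8125 = 0.0771
  brown long-haired: (41 − 43.9375)² / 43.9375 = 0.1964
χ² = 0.0005 + 0.0003 + 0.0771 + 0.1964 = 0.2743 ≈ 0.274
Degrees of freedom = 4 − 1 = 3; critical value at α = 0.05 is 7.815.
Since 0.274 < 7.815, we fail to reject the null hypothesis — the data are consistent with the 9:3:3:1 ratio.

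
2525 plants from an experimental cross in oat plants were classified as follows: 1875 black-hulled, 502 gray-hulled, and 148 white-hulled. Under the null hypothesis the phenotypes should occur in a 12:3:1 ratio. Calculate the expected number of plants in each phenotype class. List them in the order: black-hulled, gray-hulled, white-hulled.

1893.75, 473.4375, 157.8125

Under the 12:3:1 hypothesis (Σ ratio = 16, N = 2525):
  black-hulled: 2525 × 12/16 = 1893.75
  gray-hulled: 2525 × 3/16 = 473.4375
  white-hulled: 2525 × 1/16 = 157.8125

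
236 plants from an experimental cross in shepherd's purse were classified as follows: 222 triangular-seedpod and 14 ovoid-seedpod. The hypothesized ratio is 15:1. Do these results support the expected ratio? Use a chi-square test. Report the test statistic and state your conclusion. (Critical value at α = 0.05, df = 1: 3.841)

0.041; consistent

Total ratio parts = 16. Expected numbers out of 236:
  triangular-seedpod: 236 × 15/16 = 221.25
  ovoid-seedpod: 236 × 1/16 = 14.75
χ² = Σ (O − E)² / E
  triangular-seedpod: (222 − 221.25)² / 221.25 = 0.0025
  ovoid-seedpod: (14 − 14.75)² / 14.75 = 0.0381
χ² = 0.0025 + 0.0381 = 0.0406 ≈ 0.041
Degrees of freedom = 2 − 1 = 1; critical value at α = 0.05 is 3.841.
Since 0.041 < 3.841, we fail to reject the null hypothesis — the data are consistent with the 15:1 ratio.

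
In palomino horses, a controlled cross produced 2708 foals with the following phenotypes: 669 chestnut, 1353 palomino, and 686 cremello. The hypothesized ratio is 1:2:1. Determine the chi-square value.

0.215

The 1:2:1 ratio has 4 parts, so with N = 2708 the expected counts are:
  chestnut: 2708 × 1/4 = 677
  palomino: 2708 × 2/4 = 1354
  cremello: 2708 × 1/4 = 677
χ² = Σ (O − E)² / E
  chestnut: (669 − 677)² / 677 = 0.0945
  palomino: (1353 − 1354)² / 1354 = 0.0007
  cremello: (686 − 677)² / 677 = 0.1196
χ² = 0.0945 + 0.0007 + 0.1196 = 0.2148 ≈ 0.215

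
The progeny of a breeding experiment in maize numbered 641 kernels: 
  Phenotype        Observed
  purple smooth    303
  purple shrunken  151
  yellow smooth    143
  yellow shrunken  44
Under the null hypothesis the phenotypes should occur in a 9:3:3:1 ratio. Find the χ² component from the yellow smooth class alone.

4.330

Total ratio parts = 16. Expected numbers out of 641:
  purple smooth: 641 × 9/16 = 360.5625
  purple shrunken: 641 × 3/16 = 120.1875
  yellow smooth: 641 × 3/16 = 120.1875
  yellow shrunken: 641 × 1/16 = 40.0625
Contribution of yellow smooth: (143 − 120.1875)² / 120.1875 = 4.3300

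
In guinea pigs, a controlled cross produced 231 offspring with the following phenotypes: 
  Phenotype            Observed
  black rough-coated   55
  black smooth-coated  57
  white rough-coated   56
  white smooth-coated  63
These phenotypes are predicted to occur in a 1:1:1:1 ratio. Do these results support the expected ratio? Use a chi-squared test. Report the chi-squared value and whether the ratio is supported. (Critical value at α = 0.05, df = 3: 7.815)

0.671; consistent

Expected counts for N = 231 under a 1:1:1:1 ratio (total parts = 4):
  black rough-coated: 231 × 1/4 = 57.75
  black smooth-coated: 231 × 1/4 = 57.75
  white rough-coated: 231 × 1/4 = 57.75
  white smooth-coated: 231 × 1/4 = 57.75
χ² = Σ (O − E)² / E
  black rough-coated: (55 − 57.75)² / 57.75 = 0.1310
  black smooth-coated: (57 − 57.75)² / 57.75 = 0.0097
  white rough-coated: (56 − 57.75)² / 57.75 = 0.0530
  white smooth-coated: (63 − 57.75)² / 57.75 = 0.4773
χ² = 0.1310 + 0.0097 + 0.0530 + 0.4773 = 0.671
Degrees of freedom = 4 − 1 = 3; critical value at α = 0.05 is 7.815.
Since 0.671 < 7.815, we fail to reject the null hypothesis — the data are consistent with the 1:1:1:1 ratio.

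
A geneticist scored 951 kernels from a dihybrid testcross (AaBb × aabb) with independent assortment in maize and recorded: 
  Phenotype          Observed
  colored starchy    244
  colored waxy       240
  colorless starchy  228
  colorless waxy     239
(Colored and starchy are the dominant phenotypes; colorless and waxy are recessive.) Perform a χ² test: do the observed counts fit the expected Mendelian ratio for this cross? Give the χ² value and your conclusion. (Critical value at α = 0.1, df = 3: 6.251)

A dihybrid testcross with independent assortment gives a 1:1:1:1 ratio.
Under the 1:1:1:1 hypothesis (Σ ratio = 4, N = 951):
  colored starchy: 951 × 1/4 = 237.75
  colored waxy: 951 × 1/4 = 237.75
  colorless starchy: 951 × 1/4 = 237.75
  colorless waxy: 951 × 1/4 = 237.75
χ² = Σ (O − E)² / E
  colored starchy: (244 − 237.75)² / 237.75 = 0.1643
  colored waxy: (240 − 237.75)² / 237.75 = 0.0213
  colorless starchy: (228 − 237.75)² / 237.75 = 0.3998
  colorless waxy: (239 − 237.75)² / 237.75 = 0.0066
χ² = 0.1643 + 0.0213 + 0.3998 + 0.0066 = 0.592
Degrees of freedom = 4 − 1 = 3; critical value at α = 0.1 is 6.251.
Since 0.592 < 6.251, we fail to reject the null hypothesis — the data are consistent with the 1:1:1:1 ratio.

0.592; consistent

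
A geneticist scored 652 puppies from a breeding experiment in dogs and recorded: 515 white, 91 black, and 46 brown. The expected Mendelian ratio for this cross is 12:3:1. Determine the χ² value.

10.047

Expected counts for N = 652 under a 12:3:1 ratio (total parts = 16):
  white: 652 × 12/16 = 489
  black: 652 × 3/16 = 122.25
  brown: 652 × 1/16 = 40.75
χ² = Σ (O − E)² / E
  white: (515 − 489)² / 489 = 1.3824
  black: (91 − 122.25)² / 122.25 = 7.9882
  brown: (46 − 40.75)² / 40.75 = 0.6764
χ² = 1.3824 + 7.9882 + 0.6764 = 10.047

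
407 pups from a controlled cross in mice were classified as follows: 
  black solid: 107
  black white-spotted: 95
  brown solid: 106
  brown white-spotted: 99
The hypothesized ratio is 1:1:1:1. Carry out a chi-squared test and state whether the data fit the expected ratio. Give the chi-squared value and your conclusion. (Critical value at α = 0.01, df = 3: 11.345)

0.971; consistent

The 1:1:1:1 ratio has 4 parts, so with N = 407 the expected counts are:
  black solid: 407 × 1/4 = 101.75
  black white-spotted: 407 × 1/4 = 101.75
  brown solid: 407 × 1/4 = 101.75
  brown white-spotted: 407 × 1/4 = 101.75
χ² = Σ (O − E)² / E
  black solid: (107 − 101.75)² / 101.75 = 0.2709
  black white-spotted: (95 − 101.75)² / 101.75 = 0.4478
  brown solid: (106 − 101.75)² / 101.75 = 0.1775
  brown white-spotted: (99 − 101.75)² / 101.75 = 0.0743
χ² = 0.2709 + 0.4478 + 0.1775 + 0.0743 = 0.9705 ≈ 0.971
Degrees of freedom = 4 − 1 = 3; critical value at α = 0.01 is 11.345.
Since 0.971 < 11.345, we fail to reject the null hypothesis — the data are consistent with the 1:1:1:1 ratio.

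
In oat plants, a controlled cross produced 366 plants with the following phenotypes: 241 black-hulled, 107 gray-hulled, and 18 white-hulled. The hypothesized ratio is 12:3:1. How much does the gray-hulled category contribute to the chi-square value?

21.459

Under the 12:3:1 hypothesis (Σ ratio = 16, N = 366):
  black-hulled: 366 × 12/16 = 274.5
  gray-hulled: 366 × 3/16 = 68.625
  white-hulled: 366 × 1/16 = 22.875
Contribution of gray-hulled: (107 − 68.625)² / 68.625 = 21.4592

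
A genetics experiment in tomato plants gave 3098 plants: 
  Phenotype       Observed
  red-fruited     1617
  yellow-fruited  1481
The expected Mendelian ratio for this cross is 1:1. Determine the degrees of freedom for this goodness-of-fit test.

1

A goodness-of-fit test with 2 phenotype classes has df = 2 − 1 = 1.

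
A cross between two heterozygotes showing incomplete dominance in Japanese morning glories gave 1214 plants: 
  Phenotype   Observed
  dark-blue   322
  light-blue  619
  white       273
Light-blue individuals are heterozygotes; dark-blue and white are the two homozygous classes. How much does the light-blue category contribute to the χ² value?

With incomplete dominance, a heterozygote × heterozygote cross gives a 1:2:1 phenotypic ratio.
Total ratio parts = 4. Expected numbers out of 1214:
  dark-blue: 1214 × 1/4 = 303.5
  light-blue: 1214 × 2/4 = 607
  white: 1214 × 1/4 = 303.5
Contribution of light-blue: (619 − 607)² / 607 = 0.2372

0.237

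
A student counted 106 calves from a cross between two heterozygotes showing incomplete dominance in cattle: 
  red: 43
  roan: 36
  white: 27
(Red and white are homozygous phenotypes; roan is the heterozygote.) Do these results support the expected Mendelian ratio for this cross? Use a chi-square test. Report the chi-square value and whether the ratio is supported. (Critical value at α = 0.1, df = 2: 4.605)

With incomplete dominance, a heterozygote × heterozygote cross gives a 1:2:1 phenotypic ratio.
The 1:2:1 ratio has 4 parts, so with N = 106 the expected counts are:
  red: 106 × 1/4 = 26.5
  roan: 106 × 2/4 = 53
  white: 106 × 1/4 = 26.5
χ² = Σ (O − E)² / E
  red: (43 − 26.5)² / 26.5 = 10.2736
  roan: (36 − 53)² / 53 = 5.4528
  white: (27 − 26.5)² / 26.5 = 0.0094
χ² = 10.2736 + 5.4528 + 0.0094 = 15.7358 ≈ 15.736
Degrees of freedom = 3 − 1 = 2; critical value at α = 0.1 is 4.605.
Since 15.736 > 4.605, we reject the null hypothesis — the data do not fit the 1:2:1 ratio.

15.736; not consistent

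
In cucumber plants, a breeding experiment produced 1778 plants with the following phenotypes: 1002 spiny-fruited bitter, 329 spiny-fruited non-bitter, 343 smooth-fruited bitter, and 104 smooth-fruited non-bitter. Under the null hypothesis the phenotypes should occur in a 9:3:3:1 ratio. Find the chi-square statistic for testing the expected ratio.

0.796

The 9:3:3:1 ratio has 16 parts, so with N = 1778 the expected counts are:
  spiny-fruited bitter: 1778 × 9/16 = 1000.125
  spiny-fruited non-bitter: 1778 × 3/16 = 333.375
  smooth-fruited bitter: 1778 × 3/16 = 333.375
  smooth-fruited non-bitter: 1778 × 1/16 = 111.125
χ² = Σ (O − E)² / E
  spiny-fruited bitter: (1002 − 1000.125)² / 1000.125 = 0.0035
  spiny-fruited non-bitter: (329 − 333.375)² / 333.375 = 0.0574
  smooth-fruited bitter: (343 − 333.375)² / 333.375 = 0.2779
  smooth-fruited non-bitter: (104 − 111.125)² / 111.125 = 0.4568
χ² = 0.0035 + 0.0574 + 0.2779 + 0.4568 = 0.7956 ≈ 0.796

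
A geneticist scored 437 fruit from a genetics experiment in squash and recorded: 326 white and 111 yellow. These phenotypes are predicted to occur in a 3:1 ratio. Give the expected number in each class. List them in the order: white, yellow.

The 3:1 ratio has 4 parts, so with N = 437 the expected counts are:
  white: 437 × 3/4 = 327.75
  yellow: 437 × 1/4 = 109.25

327.75, 109.25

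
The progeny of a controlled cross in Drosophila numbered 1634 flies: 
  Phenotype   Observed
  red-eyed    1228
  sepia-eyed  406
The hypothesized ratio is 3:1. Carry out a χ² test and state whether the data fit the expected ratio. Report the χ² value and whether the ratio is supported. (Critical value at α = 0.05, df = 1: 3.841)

Total ratio parts = 4. Expected numbers out of 1634:
  red-eyed: 1634 × 3/4 = 1225.5
  sepia-eyed: 1634 × 1/4 = 408.5
χ² = Σ (O − E)² / E
  red-eyed: (1228 − 1225.5)² / 1225.5 = 0.0051
  sepia-eyed: (406 − 408.5)² / 408.5 = 0.0153
χ² = 0.0051 + 0.0153 = 0.0204 ≈ 0.020
Degrees of freedom = 2 − 1 = 1; critical value at α = 0.05 is 3.841.
Since 0.020 < 3.841, we fail to reject the null hypothesis — the data are consistent with the 3:1 ratio.

0.020; consistent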